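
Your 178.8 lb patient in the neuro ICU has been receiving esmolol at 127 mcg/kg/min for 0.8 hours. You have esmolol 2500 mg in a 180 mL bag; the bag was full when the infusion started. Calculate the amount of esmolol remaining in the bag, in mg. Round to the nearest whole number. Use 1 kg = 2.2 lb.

2005 mg

Weight = 178.8 lb ÷ 2.2 lb/kg = 81.27273 kg
Dose = 127 mcg/kg/min × 81.27273 kg = 10321.64 mcg/min
10321.64 mcg/min × 60 min/hr = 619298.2 mcg/hr
Concentration = 2500 mg ÷ 180 mL = 13.88889 mg/mL = 13888.89 mcg/mL
Rate = 619298.2 mcg/hr ÷ 13888.89 mcg/mL = 44.58947 mL/hr
Volume infused = 44.58947 mL/hr × 0.8 hr = 35.67158 mL
Volume remaining = 180 − 35.67158 = 144.3284 mL
Drug remaining = 144.3284 mL × 13888.89 mcg/mL = 2004561 mcg = 2004.561 mg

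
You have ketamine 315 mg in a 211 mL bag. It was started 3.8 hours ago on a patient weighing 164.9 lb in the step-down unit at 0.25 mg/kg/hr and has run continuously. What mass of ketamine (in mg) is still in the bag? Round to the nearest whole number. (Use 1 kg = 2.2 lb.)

244 mg

Weight = 164.9 lb ÷ 2.2 lb/kg = 74.95455 kg
Dose = 0.25 mg/kg/hr × 74.95455 kg = 18.73864 mg/hr
Concentration = 315 mg ÷ 211 mL = 1.492891 mg/mL
Rate = 18.73864 mg/hr ÷ 1.492891 mg/mL = 12.55191 mL/hr
Volume infused = 12.55191 mL/hr × 3.8 hr = 47.69727 mL
Volume remaining = 211 − 47.69727 = 163.3027 mL
Drug remaining = 163.3027 mL × 1.492891 mg/mL = 243.7932 mg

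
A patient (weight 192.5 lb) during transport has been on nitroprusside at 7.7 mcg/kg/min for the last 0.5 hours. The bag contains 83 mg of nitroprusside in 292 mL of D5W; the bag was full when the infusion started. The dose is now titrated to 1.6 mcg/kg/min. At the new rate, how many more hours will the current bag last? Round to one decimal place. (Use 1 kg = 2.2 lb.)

Initial rate:
Weight = 192.5 lb ÷ 2.2 lb/kg = 87.5 kg
Dose = 7.7 mcg/kg/min × 87.5 kg = 673.75 mcg/min
673.75 mcg/min × 60 min/hr = 40425 mcg/hr
Concentration = 83 mg ÷ 292 mL = 0.2842466 mg/mL = 284.2466 mcg/mL
Rate = 40425 mcg/hr ÷ 284.2466 mcg/mL = 142.2181 mL/hr
Volume infused so far = 142.2181 mL/hr × 0.5 hr = 71.10904 mL
Volume remaining = 292 − 71.10904 = 220.891 mL
New rate:
Dose = 1.6 mcg/kg/min × 87.5 kg = 140 mcg/min
140 mcg/min × 60 min/hr = 8400 mcg/hr
Rate = 8400 mcg/hr ÷ 284.2466 mcg/mL = 29.55181 mL/hr
Time remaining = 220.891 mL ÷ 29.55181 mL/hr = 7.474702 hr

7.5 hours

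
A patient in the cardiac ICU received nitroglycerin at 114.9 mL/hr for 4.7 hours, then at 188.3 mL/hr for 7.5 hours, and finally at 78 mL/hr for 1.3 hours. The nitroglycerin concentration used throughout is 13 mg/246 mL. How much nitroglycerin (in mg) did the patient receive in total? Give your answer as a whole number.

109 mg

Concentration = 13 mg ÷ 246 mL = 0.05284553 mg/mL
Stage 1: 114.9 mL/hr × 4.7 hr = 540.03 mL → 540.03 mL × 0.05284553 mg/mL = 28.53817 mg
Stage 2: 188.3 mL/hr × 7.5 hr = 1412.25 mL → 1412.25 mL × 0.05284553 mg/mL = 74.6311 mg
Stage 3: 78 mL/hr × 1.3 hr = 101.4 mL → 101.4 mL × 0.05284553 mg/mL = 5.358537 mg
Total = 28.53817 + 74.6311 + 5.358537 = 108.5278 mg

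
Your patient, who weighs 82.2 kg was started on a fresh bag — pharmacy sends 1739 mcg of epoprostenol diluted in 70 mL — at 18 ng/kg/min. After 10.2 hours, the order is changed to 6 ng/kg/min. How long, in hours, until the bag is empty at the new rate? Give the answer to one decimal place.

28.2 hours

Initial rate:
Dose = 18 ng/kg/min × 82.2 kg = 1479.6 ng/min
1479.6 ng/min × 60 min/hr = 88776 ng/hr
Concentration = 1739 mcg ÷ 70 mL = 24.84286 mcg/mL = 24842.86 ng/mL
Rate = 88776 ng/hr ÷ 24842.86 ng/mL = 3.573502 mL/hr
Volume infused so far = 3.573502 mL/hr × 10.2 hr = 36.44972 mL
Volume remaining = 70 − 36.44972 = 33.55028 mL
New rate:
Dose = 6 ng/kg/min × 82.2 kg = 493.2 ng/min
493.2 ng/min × 60 min/hr = 29592 ng/hr
Rate = 29592 ng/hr ÷ 24842.86 ng/mL = 1.191167 mL/hr
Time remaining = 33.55028 mL ÷ 1.191167 mL/hr = 28.16588 hr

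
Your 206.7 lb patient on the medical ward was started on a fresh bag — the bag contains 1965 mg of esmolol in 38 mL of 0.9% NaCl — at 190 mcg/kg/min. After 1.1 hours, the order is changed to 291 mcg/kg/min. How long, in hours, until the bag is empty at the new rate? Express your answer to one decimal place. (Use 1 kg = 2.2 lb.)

0.5 hours

Initial rate:
Weight = 206.7 lb ÷ 2.2 lb/kg = 93.95455 kg
Dose = 190 mcg/kg/min × 93.95455 kg = 17851.36 mcg/min
17851.36 mcg/min × 60 min/hr = 1071082 mcg/hr
Concentration = 1965 mg ÷ 38 mL = 51.71053 mg/mL = 51710.53 mcg/mL
Rate = 1071082 mcg/hr ÷ 51710.53 mcg/mL = 20.71303 mL/hr
Volume infused so far = 20.71303 mL/hr × 1.1 hr = 22.78434 mL
Volume remaining = 38 − 22.78434 = 15.21566 mL
New rate:
Dose = 291 mcg/kg/min × 93.95455 kg = 27340.77 mcg/min
27340.77 mcg/min × 60 min/hr = 1640446 mcg/hr
Rate = 1640446 mcg/hr ÷ 51710.53 mcg/mL = 31.72364 mL/hr
Time remaining = 15.21566 mL ÷ 31.72364 mL/hr = 0.4796317 hr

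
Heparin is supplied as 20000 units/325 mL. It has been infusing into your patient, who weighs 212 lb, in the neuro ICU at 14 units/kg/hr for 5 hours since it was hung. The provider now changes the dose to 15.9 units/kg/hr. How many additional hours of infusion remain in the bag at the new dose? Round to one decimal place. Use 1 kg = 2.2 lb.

8.7 hours

Initial rate:
Weight = 212 lb ÷ 2.2 lb/kg = 96.36364 kg
Dose = 14 units/kg/hr × 96.36364 kg = 1349.091 units/hr
Concentration = 20000 units ÷ 325 mL = 61.53846 units/mL
Rate = 1349.091 units/hr ÷ 61.53846 units/mL = 21.92273 mL/hr
Volume infused so far = 21.92273 mL/hr × 5 hr = 109.6136 mL
Volume remaining = 325 − 109.6136 = 215.3864 mL
New rate:
Dose = 15.9 units/kg/hr × 96.36364 kg = 1532.182 units/hr
Rate = 1532.182 units/hr ÷ 61.53846 units/mL = 24.89795 mL/hr
Time remaining = 215.3864 mL ÷ 24.89795 mL/hr = 8.650765 hr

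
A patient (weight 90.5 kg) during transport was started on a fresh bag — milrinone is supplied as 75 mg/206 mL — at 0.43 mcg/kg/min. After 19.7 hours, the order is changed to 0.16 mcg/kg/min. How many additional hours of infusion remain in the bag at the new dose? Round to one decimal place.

Initial rate:
Dose = 0.43 mcg/kg/min × 90.5 kg = 38.915 mcg/min
38.915 mcg/min × 60 min/hr = 2334.9 mcg/hr
Concentration = 75 mg ÷ 206 mL = 0.3640777 mg/mL = 364.0777 mcg/mL
Rate = 2334.9 mcg/hr ÷ 364.0777 mcg/mL = 6.413192 mL/hr
Volume infused so far = 6.413192 mL/hr × 19.7 hr = 126.3399 mL
Volume remaining = 206 − 126.3399 = 79.66012 mL
New rate:
Dose = 0.16 mcg/kg/min × 90.5 kg = 14.48 mcg/min
14.48 mcg/min × 60 min/hr = 868.8 mcg/hr
Rate = 868.8 mcg/hr ÷ 364.0777 mcg/mL = 2.386304 mL/hr
Time remaining = 79.66012 mL ÷ 2.386304 mL/hr = 33.38222 hr

33.4 hours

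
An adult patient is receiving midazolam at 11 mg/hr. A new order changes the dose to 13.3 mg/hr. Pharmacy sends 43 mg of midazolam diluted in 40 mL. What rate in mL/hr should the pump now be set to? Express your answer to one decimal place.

12.4 mL/hr

Concentration = 43 mg ÷ 40 mL = 1.075 mg/mL
Rate = 13.3 mg/hr ÷ 1.075 mg/mL = 12.37209 mL/hr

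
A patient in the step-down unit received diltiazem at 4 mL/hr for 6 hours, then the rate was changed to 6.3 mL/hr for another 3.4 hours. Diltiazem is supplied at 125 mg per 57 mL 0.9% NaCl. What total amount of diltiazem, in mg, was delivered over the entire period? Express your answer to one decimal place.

99.6 mg

Concentration = 125 mg ÷ 57 mL = 2.192982 mg/mL
Stage 1: 4 mL/hr × 6 hr = 24 mL → 24 mL × 2.192982 mg/mL = 52.63158 mg
Stage 2: 6.3 mL/hr × 3.4 hr = 21.42 mL → 21.42 mL × 2.192982 mg/mL = 46.97368 mg
Total = 52.63158 + 46.97368 = 99.60526 mg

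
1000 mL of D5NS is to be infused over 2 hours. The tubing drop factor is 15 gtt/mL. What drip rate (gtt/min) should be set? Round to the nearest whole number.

1000 mL ÷ (2 hr × 60 = 120 min) = 8.333333 mL/min
8.333333 mL/min × 15 gtt/mL = 125 gtt/min

125 gtt/min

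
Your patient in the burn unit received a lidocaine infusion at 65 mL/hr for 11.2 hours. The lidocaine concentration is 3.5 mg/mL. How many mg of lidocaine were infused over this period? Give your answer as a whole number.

Drug rate = 65 mL/hr × 3.5 mg/mL = 227.5 mg/hr
Total = 227.5 mg/hr × 11.2 hr = 2548 mg

2548 mg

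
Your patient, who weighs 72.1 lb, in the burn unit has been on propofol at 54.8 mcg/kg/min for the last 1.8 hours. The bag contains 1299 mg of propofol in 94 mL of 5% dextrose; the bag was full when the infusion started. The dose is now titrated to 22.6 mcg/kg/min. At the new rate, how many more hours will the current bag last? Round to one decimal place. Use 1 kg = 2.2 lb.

Initial rate:
Weight = 72.1 lb ÷ 2.2 lb/kg = 32.77273 kg
Dose = 54.8 mcg/kg/min × 32.77273 kg = 1795.945 mcg/min
1795.945 mcg/min × 60 min/hr = 107756.7 mcg/hr
Concentration = 1299 mg ÷ 94 mL = 13.81915 mg/mL = 13819.15 mcg/mL
Rate = 107756.7 mcg/hr ÷ 13819.15 mcg/mL = 7.797638 mL/hr
Volume infused so far = 7.797638 mL/hr × 1.8 hr = 14.03575 mL
Volume remaining = 94 − 14.03575 = 79.96425 mL
New rate:
Dose = 22.6 mcg/kg/min × 32.77273 kg = 740.6636 mcg/min
740.6636 mcg/min × 60 min/hr = 44439.82 mcg/hr
Rate = 44439.82 mcg/hr ÷ 13819.15 mcg/mL = 3.215814 mL/hr
Time remaining = 79.96425 mL ÷ 3.215814 mL/hr = 24.86594 hr

24.9 hours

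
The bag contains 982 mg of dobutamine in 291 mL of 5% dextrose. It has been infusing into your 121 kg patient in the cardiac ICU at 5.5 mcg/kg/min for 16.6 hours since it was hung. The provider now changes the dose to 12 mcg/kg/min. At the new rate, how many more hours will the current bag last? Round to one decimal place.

3.7 hours

Initial rate:
Dose = 5.5 mcg/kg/min × 121 kg = 665.5 mcg/min
665.5 mcg/min × 60 min/hr = 39930 mcg/hr
Concentration = 982 mg ÷ 291 mL = 3.37457 mg/mL = 3374.57 mcg/mL
Rate = 39930 mcg/hr ÷ 3374.57 mcg/mL = 11.83262 mL/hr
Volume infused so far = 11.83262 mL/hr × 16.6 hr = 196.4214 mL
Volume remaining = 291 − 196.4214 = 94.57856 mL
New rate:
Dose = 12 mcg/kg/min × 121 kg = 1452 mcg/min
1452 mcg/min × 60 min/hr = 87120 mcg/hr
Rate = 87120 mcg/hr ÷ 3374.57 mcg/mL = 25.81662 mL/hr
Time remaining = 94.57856 mL ÷ 25.81662 mL/hr = 3.663476 hr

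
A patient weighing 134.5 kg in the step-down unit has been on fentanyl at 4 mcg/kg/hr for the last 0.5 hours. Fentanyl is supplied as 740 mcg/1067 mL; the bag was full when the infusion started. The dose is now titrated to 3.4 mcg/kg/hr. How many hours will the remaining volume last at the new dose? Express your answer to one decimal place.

Initial rate:
Dose = 4 mcg/kg/hr × 134.5 kg = 538 mcg/hr
Concentration = 740 mcg ÷ 1067 mL = 0.6935333 mcg/mL
Rate = 538 mcg/hr ÷ 0.6935333 mcg/mL = 775.7378 mL/hr
Volume infused so far = 775.7378 mL/hr × 0.5 hr = 387.8689 mL
Volume remaining = 1067 − 387.8689 = 679.1311 mL
New rate:
Dose = 3.4 mcg/kg/hr × 134.5 kg = 457.3 mcg/hr
Rate = 457.3 mcg/hr ÷ 0.6935333 mcg/mL = 659.3772 mL/hr
Time remaining = 679.1311 mL ÷ 659.3772 mL/hr = 1.029958 hr

1.0 hours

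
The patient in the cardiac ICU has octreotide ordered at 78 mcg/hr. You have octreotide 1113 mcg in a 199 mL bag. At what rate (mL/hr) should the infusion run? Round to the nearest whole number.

Concentration = 1113 mcg ÷ 199 mL = 5.592965 mcg/mL
Rate = 78 mcg/hr ÷ 5.592965 mcg/mL = 13.94609 mL/hr

14 mL/hr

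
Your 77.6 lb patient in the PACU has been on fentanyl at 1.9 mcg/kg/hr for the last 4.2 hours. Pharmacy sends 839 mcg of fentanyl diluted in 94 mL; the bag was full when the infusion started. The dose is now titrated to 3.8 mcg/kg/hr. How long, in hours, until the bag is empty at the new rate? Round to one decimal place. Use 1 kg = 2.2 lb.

Initial rate:
Weight = 77.6 lb ÷ 2.2 lb/kg = 35.27273 kg
Dose = 1.9 mcg/kg/hr × 35.27273 kg = 67.01818 mcg/hr
Concentration = 839 mcg ÷ 94 mL = 8.925532 mcg/mL
Rate = 67.01818 mcg/hr ÷ 8.925532 mcg/mL = 7.508592 mL/hr
Volume infused so far = 7.508592 mL/hr × 4.2 hr = 31.53609 mL
Volume remaining = 94 − 31.53609 = 62.46391 mL
New rate:
Dose = 3.8 mcg/kg/hr × 35.27273 kg = 134.0364 mcg/hr
Rate = 134.0364 mcg/hr ÷ 8.925532 mcg/mL = 15.01718 mL/hr
Time remaining = 62.46391 mL ÷ 15.01718 mL/hr = 4.159495 hr

4.2 hours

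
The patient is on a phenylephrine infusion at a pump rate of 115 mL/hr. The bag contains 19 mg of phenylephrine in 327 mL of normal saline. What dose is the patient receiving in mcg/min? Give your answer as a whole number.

111 mcg/min

Concentration = 19 mg ÷ 327 mL = 0.05810398 mg/mL = 58.10398 mcg/mL
Drug rate = 115 mL/hr × 58.10398 mcg/mL = 6681.957 mcg/hr
6681.957 mcg/hr ÷ 60 min/hr = 111.366 mcg/min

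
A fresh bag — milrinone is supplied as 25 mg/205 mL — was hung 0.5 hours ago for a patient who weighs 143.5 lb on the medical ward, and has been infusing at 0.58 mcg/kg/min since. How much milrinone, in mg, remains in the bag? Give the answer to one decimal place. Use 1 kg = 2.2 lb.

23.9 mg

Weight = 143.5 lb ÷ 2.2 lb/kg = 65.22727 kg
Dose = 0.58 mcg/kg/min × 65.22727 kg = 37.83182 mcg/min
37.83182 mcg/min × 60 min/hr = 2269.909 mcg/hr
Concentration = 25 mg ÷ 205 mL = 0.1219512 mg/mL = 121.9512 mcg/mL
Rate = 2269.909 mcg/hr ÷ 121.9512 mcg/mL = 18.61325 mL/hr
Volume infused = 18.61325 mL/hr × 0.5 hr = 9.306627 mL
Volume remaining = 205 − 9.306627 = 195.6934 mL
Drug remaining = 195.6934 mL × 121.9512 mcg/mL = 23865.05 mcg = 23.86505 mg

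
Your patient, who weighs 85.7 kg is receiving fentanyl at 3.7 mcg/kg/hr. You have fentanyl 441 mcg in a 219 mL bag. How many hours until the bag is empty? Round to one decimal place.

1.4 hours

Dose = 3.7 mcg/kg/hr × 85.7 kg = 317.09 mcg/hr
Concentration = 441 mcg ÷ 219 mL = 2.013699 mcg/mL
Rate = 317.09 mcg/hr ÷ 2.013699 mcg/mL = 157.4665 mL/hr
Duration = 219 mL ÷ 157.4665 mL/hr = 1.390772 hr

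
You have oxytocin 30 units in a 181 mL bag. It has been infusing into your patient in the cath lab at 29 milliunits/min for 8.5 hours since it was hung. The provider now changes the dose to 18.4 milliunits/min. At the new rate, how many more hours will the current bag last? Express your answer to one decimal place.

Initial rate:
29 milliunits/min × 60 min/hr = 1740 milliunits/hr
Concentration = 30 units ÷ 181 mL = 0.1657459 units/mL = 165.7459 milliunits/mL
Rate = 1740 milliunits/hr ÷ 165.7459 milliunits/mL = 10.498 mL/hr
Volume infused so far = 10.498 mL/hr × 8.5 hr = 89.233 mL
Volume remaining = 181 − 89.233 = 91.767 mL
New rate:
18.4 milliunits/min × 60 min/hr = 1104 milliunits/hr
Rate = 1104 milliunits/hr ÷ 165.7459 milliunits/mL = 6.6608 mL/hr
Time remaining = 91.767 mL ÷ 6.6608 mL/hr = 13.77717 hr

13.8 hours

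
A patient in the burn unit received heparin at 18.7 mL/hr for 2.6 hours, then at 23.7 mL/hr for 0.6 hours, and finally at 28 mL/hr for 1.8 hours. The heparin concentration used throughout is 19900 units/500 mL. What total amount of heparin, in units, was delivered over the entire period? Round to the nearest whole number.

4507 units

Concentration = 19900 units ÷ 500 mL = 39.8 units/mL
Stage 1: 18.7 mL/hr × 2.6 hr = 48.62 mL → 48.62 mL × 39.8 units/mL = 1935.076 units
Stage 2: 23.7 mL/hr × 0.6 hr = 14.22 mL → 14.22 mL × 39.8 units/mL = 565.956 units
Stage 3: 28 mL/hr × 1.8 hr = 50.4 mL → 50.4 mL × 39.8 units/mL = 2005.92 units
Total = 1935.076 + 565.956 + 2005.92 = 4506.952 units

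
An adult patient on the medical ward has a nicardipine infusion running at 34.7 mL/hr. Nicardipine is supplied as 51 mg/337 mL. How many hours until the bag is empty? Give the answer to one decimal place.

Duration = 337 mL ÷ 34.7 mL/hr = 9.711816 hr

9.7 hours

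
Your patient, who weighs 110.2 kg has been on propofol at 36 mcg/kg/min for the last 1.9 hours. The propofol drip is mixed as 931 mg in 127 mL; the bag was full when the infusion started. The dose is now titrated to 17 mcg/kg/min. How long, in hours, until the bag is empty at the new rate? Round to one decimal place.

Initial rate:
Dose = 36 mcg/kg/min × 110.2 kg = 3967.2 mcg/min
3967.2 mcg/min × 60 min/hr = 238032 mcg/hr
Concentration = 931 mg ÷ 127 mL = 7.330709 mg/mL = 7330.709 mcg/mL
Rate = 238032 mcg/hr ÷ 7330.709 mcg/mL = 32.47053 mL/hr
Volume infused so far = 32.47053 mL/hr × 1.9 hr = 61.69401 mL
Volume remaining = 127 − 61.69401 = 65.30599 mL
New rate:
Dose = 17 mcg/kg/min × 110.2 kg = 1873.4 mcg/min
1873.4 mcg/min × 60 min/hr = 112404 mcg/hr
Rate = 112404 mcg/hr ÷ 7330.709 mcg/mL = 15.33331 mL/hr
Time remaining = 65.30599 mL ÷ 15.33331 mL/hr = 4.259094 hr

4.3 hours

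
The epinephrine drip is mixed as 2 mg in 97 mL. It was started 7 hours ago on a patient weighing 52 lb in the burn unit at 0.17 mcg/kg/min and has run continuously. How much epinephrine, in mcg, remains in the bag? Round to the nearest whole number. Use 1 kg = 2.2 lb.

Weight = 52 lb ÷ 2.2 lb/kg = 23.63636 kg
Dose = 0.17 mcg/kg/min × 23.63636 kg = 4.018182 mcg/min
4.018182 mcg/min × 60 min/hr = 241.0909 mcg/hr
Concentration = 2 mg ÷ 97 mL = 0.02061856 mg/mL = 20.61856 mcg/mL
Rate = 241.0909 mcg/hr ÷ 20.61856 mcg/mL = 11.69291 mL/hr
Volume infused = 11.69291 mL/hr × 7 hr = 81.85036 mL
Volume remaining = 97 − 81.85036 = 15.14964 mL
Drug remaining = 15.14964 mL × 20.61856 mcg/mL = 312.3636 mcg

312 mcg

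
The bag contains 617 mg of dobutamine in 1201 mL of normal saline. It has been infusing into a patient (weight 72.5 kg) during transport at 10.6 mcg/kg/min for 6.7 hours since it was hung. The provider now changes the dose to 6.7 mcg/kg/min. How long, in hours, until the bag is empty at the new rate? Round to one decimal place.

Initial rate:
Dose = 10.6 mcg/kg/min × 72.5 kg = 768.5 mcg/min
768.5 mcg/min × 60 min/hr = 46110 mcg/hr
Concentration = 617 mg ÷ 1201 mL = 0.5137386 mg/mL = 513.7386 mcg/mL
Rate = 46110 mcg/hr ÷ 513.7386 mcg/mL = 89.75382 mL/hr
Volume infused so far = 89.75382 mL/hr × 6.7 hr = 601.3506 mL
Volume remaining = 1201 − 601.3506 = 599.6494 mL
New rate:
Dose = 6.7 mcg/kg/min × 72.5 kg = 485.75 mcg/min
485.75 mcg/min × 60 min/hr = 29145 mcg/hr
Rate = 29145 mcg/hr ÷ 513.7386 mcg/mL = 56.73119 mL/hr
Time remaining = 599.6494 mL ÷ 56.73119 mL/hr = 10.57001 hr

10.6 hours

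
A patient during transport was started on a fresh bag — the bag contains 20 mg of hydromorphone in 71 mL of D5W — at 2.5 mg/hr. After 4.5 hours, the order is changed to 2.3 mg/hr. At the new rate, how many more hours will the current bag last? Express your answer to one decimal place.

3.8 hours

Initial rate:
Concentration = 20 mg ÷ 71 mL = 0.2816901 mg/mL
Rate = 2.5 mg/hr ÷ 0.2816901 mg/mL = 8.875 mL/hr
Volume infused so far = 8.875 mL/hr × 4.5 hr = 39.9375 mL
Volume remaining = 71 − 39.9375 = 31.0625 mL
New rate:
Rate = 2.3 mg/hr ÷ 0.2816901 mg/mL = 8.165 mL/hr
Time remaining = 31.0625 mL ÷ 8.165 mL/hr = 3.804348 hr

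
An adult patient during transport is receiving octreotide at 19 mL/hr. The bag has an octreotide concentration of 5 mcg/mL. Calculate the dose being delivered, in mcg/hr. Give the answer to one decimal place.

95.0 mcg/hr

Drug rate = 19 mL/hr × 5 mcg/mL = 95 mcg/hr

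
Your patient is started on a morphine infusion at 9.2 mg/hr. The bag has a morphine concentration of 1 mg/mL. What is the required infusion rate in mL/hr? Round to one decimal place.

9.2 mL/hr

Rate = 9.2 mg/hr ÷ 1 mg/mL = 9.2 mL/hr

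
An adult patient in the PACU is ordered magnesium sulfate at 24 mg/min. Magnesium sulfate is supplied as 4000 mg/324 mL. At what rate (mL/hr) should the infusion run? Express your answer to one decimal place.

116.6 mL/hr

24 mg/min × 60 min/hr = 1440 mg/hr
Concentration = 4000 mg ÷ 324 mL = 12.34568 mg/mL
Rate = 1440 mg/hr ÷ 12.34568 mg/mL = 116.64 mL/hr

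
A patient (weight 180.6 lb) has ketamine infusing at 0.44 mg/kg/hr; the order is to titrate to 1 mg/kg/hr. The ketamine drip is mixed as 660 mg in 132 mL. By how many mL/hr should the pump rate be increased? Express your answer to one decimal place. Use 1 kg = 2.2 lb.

At the current dose:
Weight = 180.6 lb ÷ 2.2 lb/kg = 82.09091 kg
Dose = 0.44 mg/kg/hr × 82.09091 kg = 36.12 mg/hr
Concentration = 660 mg ÷ 132 mL = 5 mg/mL
Rate = 36.12 mg/hr ÷ 5 mg/mL = 7.224 mL/hr
At the new dose:
Dose = 1 mg/kg/hr × 82.09091 kg = 82.09091 mg/hr
Rate = 82.09091 mg/hr ÷ 5 mg/mL = 16.41818 mL/hr
Change = 16.41818 − 7.224 = 9.194182 mL/hr → 9.194182 mL/hr increase

9.2 mL/hr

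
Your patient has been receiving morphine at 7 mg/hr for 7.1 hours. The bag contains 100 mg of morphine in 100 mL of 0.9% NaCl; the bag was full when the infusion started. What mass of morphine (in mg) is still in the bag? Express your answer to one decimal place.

50.3 mg

Concentration = 100 mg ÷ 100 mL = 1 mg/mL
Rate = 7 mg/hr ÷ 1 mg/mL = 7 mL/hr
Volume infused = 7 mL/hr × 7.1 hr = 49.7 mL
Volume remaining = 100 − 49.7 = 50.3 mL
Drug remaining = 50.3 mL × 1 mg/mL = 50.3 mg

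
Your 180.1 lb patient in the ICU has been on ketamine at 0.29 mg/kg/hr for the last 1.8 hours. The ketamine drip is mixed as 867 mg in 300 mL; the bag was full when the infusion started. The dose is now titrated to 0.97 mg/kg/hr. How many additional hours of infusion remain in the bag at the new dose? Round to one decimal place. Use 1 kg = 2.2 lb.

Initial rate:
Weight = 180.1 lb ÷ 2.2 lb/kg = 81.86364 kg
Dose = 0.29 mg/kg/hr × 81.86364 kg = 23.74045 mg/hr
Concentration = 867 mg ÷ 300 mL = 2.89 mg/mL
Rate = 23.74045 mg/hr ÷ 2.89 mg/mL = 8.21469 mL/hr
Volume infused so far = 8.21469 mL/hr × 1.8 hr = 14.78644 mL
Volume remaining = 300 − 14.78644 = 285.2136 mL
New rate:
Dose = 0.97 mg/kg/hr × 81.86364 kg = 79.40773 mg/hr
Rate = 79.40773 mg/hr ÷ 2.89 mg/mL = 27.47672 mL/hr
Time remaining = 285.2136 mL ÷ 27.47672 mL/hr = 10.38019 hr

10.4 hours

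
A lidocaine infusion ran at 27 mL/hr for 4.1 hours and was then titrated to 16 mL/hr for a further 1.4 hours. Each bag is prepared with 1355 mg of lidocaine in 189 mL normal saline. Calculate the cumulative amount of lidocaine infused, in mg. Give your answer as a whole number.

954 mg

Concentration = 1355 mg ÷ 189 mL = 7.169312 mg/mL
Stage 1: 27 mL/hr × 4.1 hr = 110.7 mL → 110.7 mL × 7.169312 mg/mL = 793.6429 mg
Stage 2: 16 mL/hr × 1.4 hr = 22.4 mL → 22.4 mL × 7.169312 mg/mL = 160.5926 mg
Total = 793.6429 + 160.5926 = 954.2354 mg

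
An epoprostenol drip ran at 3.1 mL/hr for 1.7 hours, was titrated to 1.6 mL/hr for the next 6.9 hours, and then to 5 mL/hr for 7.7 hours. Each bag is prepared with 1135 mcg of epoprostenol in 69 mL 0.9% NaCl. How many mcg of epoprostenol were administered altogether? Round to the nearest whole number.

Concentration = 1135 mcg ÷ 69 mL = 16.44928 mcg/mL
Stage 1: 3.1 mL/hr × 1.7 hr = 5.27 mL → 5.27 mL × 16.44928 mcg/mL = 86.68768 mcg
Stage 2: 1.6 mL/hr × 6.9 hr = 11.04 mL → 11.04 mL × 16.44928 mcg/mL = 181.6 mcg
Stage 3: 5 mL/hr × 7.7 hr = 38.5 mL → 38.5 mL × 16.44928 mcg/mL = 633.2971 mcg
Total = 86.68768 + 181.6 + 633.2971 = 901.5848 mcg

902 mcg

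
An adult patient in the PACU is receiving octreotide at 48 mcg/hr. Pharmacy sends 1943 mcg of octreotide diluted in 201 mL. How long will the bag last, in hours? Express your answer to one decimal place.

40.5 hours

Concentration = 1943 mcg ÷ 201 mL = 9.666667 mcg/mL
Rate = 48 mcg/hr ÷ 9.666667 mcg/mL = 4.965517 mL/hr
Duration = 201 mL ÷ 4.965517 mL/hr = 40.47917 hr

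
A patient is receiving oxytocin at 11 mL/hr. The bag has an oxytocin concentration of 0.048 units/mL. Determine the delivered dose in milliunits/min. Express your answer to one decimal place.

Concentration = 0.048 units/mL = 48 milliunits/mL
Drug rate = 11 mL/hr × 48 milliunits/mL = 528 milliunits/hr
528 milliunits/hr ÷ 60 min/hr = 8.8 milliunits/min

8.8 milliunits/min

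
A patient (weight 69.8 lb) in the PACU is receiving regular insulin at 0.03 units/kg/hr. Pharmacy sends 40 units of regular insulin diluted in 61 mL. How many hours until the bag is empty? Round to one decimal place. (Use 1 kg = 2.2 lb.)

42.0 hours

Weight = 69.8 lb ÷ 2.2 lb/kg = 31.72727 kg
Dose = 0.03 units/kg/hr × 31.72727 kg = 0.9518182 units/hr
Concentration = 40 units ÷ 61 mL = 0.6557377 units/mL
Rate = 0.9518182 units/hr ÷ 0.6557377 units/mL = 1.451523 mL/hr
Duration = 61 mL ÷ 1.451523 mL/hr = 42.02483 hr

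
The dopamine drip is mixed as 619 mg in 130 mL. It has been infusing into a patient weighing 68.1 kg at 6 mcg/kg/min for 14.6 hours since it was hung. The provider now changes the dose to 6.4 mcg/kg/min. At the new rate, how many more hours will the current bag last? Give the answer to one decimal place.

10.0 hours

Initial rate:
Dose = 6 mcg/kg/min × 68.1 kg = 408.6 mcg/min
408.6 mcg/min × 60 min/hr = 24516 mcg/hr
Concentration = 619 mg ÷ 130 mL = 4.761538 mg/mL = 4761.538 mcg/mL
Rate = 24516 mcg/hr ÷ 4761.538 mcg/mL = 5.148756 mL/hr
Volume infused so far = 5.148756 mL/hr × 14.6 hr = 75.17184 mL
Volume remaining = 130 − 75.17184 = 54.82816 mL
New rate:
Dose = 6.4 mcg/kg/min × 68.1 kg = 435.84 mcg/min
435.84 mcg/min × 60 min/hr = 26150.4 mcg/hr
Rate = 26150.4 mcg/hr ÷ 4761.538 mcg/mL = 5.492006 mL/hr
Time remaining = 54.82816 mL ÷ 5.492006 mL/hr = 9.983266 hr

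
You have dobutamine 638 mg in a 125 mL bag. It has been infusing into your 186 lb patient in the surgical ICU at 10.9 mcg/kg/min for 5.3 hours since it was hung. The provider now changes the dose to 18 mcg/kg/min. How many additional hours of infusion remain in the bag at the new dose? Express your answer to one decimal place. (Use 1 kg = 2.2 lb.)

Initial rate:
Weight = 186 lb ÷ 2.2 lb/kg = 84.54545 kg
Dose = 10.9 mcg/kg/min × 84.54545 kg = 921.5455 mcg/min
921.5455 mcg/min × 60 min/hr = 55292.73 mcg/hr
Concentration = 638 mg ÷ 125 mL = 5.104 mg/mL = 5104 mcg/mL
Rate = 55292.73 mcg/hr ÷ 5104 mcg/mL = 10.83321 mL/hr
Volume infused so far = 10.83321 mL/hr × 5.3 hr = 57.41604 mL
Volume remaining = 125 − 57.41604 = 67.58396 mL
New rate:
Dose = 18 mcg/kg/min × 84.54545 kg = 1521.818 mcg/min
1521.818 mcg/min × 60 min/hr = 91309.09 mcg/hr
Rate = 91309.09 mcg/hr ÷ 5104 mcg/mL = 17.88971 mL/hr
Time remaining = 67.58396 mL ÷ 17.88971 mL/hr = 3.777812 hr

3.8 hours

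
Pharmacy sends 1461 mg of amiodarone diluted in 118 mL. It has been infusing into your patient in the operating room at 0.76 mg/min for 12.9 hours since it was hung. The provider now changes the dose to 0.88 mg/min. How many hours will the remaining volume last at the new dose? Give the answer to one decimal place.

Initial rate:
0.76 mg/min × 60 min/hr = 45.6 mg/hr
Concentration = 1461 mg ÷ 118 mL = 12.38136 mg/mL
Rate = 45.6 mg/hr ÷ 12.38136 mg/mL = 3.682957 mL/hr
Volume infused so far = 3.682957 mL/hr × 12.9 hr = 47.51014 mL
Volume remaining = 118 − 47.51014 = 70.48986 mL
New rate:
0.88 mg/min × 60 min/hr = 52.8 mg/hr
Rate = 52.8 mg/hr ÷ 12.38136 mg/mL = 4.264476 mL/hr
Time remaining = 70.48986 mL ÷ 4.264476 mL/hr = 16.52955 hr

16.5 hours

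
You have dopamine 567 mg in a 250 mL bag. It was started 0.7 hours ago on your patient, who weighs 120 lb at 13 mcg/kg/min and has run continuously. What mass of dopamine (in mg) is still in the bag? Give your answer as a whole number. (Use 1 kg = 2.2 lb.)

537 mg

Weight = 120 lb ÷ 2.2 lb/kg = 54.54545 kg
Dose = 13 mcg/kg/min × 54.54545 kg = 709.0909 mcg/min
709.0909 mcg/min × 60 min/hr = 42545.45 mcg/hr
Concentration = 567 mg ÷ 250 mL = 2.268 mg/mL = 2268 mcg/mL
Rate = 42545.45 mcg/hr ÷ 2268 mcg/mL = 18.75902 mL/hr
Volume infused = 18.75902 mL/hr × 0.7 hr = 13.13131 mL
Volume remaining = 250 − 13.13131 = 236.8687 mL
Drug remaining = 236.8687 mL × 2268 mcg/mL = 537218.2 mcg = 537.2182 mg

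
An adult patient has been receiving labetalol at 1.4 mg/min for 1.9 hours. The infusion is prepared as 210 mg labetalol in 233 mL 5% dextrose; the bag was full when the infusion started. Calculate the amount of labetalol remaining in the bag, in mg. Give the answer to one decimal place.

50.4 mg

1.4 mg/min × 60 min/hr = 84 mg/hr
Concentration = 210 mg ÷ 233 mL = 0.9012876 mg/mL
Rate = 84 mg/hr ÷ 0.9012876 mg/mL = 93.2 mL/hr
Volume infused = 93.2 mL/hr × 1.9 hr = 177.08 mL
Volume remaining = 233 − 177.08 = 55.92 mL
Drug remaining = 55.92 mL × 0.9012876 mg/mL = 50.4 mg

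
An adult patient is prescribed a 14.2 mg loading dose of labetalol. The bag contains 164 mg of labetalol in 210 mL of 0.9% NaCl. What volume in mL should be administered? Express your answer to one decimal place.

Concentration = 164 mg ÷ 210 mL = 0.7809524 mg/mL
Volume = 14.2 mg ÷ 0.7809524 mg/mL = 18.18293 mL

18.2 mL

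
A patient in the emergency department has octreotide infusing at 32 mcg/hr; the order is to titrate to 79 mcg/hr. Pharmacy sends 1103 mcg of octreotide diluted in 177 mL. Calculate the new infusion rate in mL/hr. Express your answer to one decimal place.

Concentration = 1103 mcg ÷ 177 mL = 6.231638 mcg/mL
Rate = 79 mcg/hr ÷ 6.231638 mcg/mL = 12.67724 mL/hr

12.7 mL/hr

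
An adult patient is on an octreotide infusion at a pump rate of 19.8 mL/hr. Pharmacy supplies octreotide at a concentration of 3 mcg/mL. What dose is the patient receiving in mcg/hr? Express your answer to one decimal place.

59.4 mcg/hr

Drug rate = 19.8 mL/hr × 3 mcg/mL = 59.4 mcg/hr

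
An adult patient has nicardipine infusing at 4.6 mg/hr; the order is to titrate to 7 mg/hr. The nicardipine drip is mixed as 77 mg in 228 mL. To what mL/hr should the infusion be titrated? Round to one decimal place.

20.7 mL/hr

Concentration = 77 mg ÷ 228 mL = 0.3377193 mg/mL
Rate = 7 mg/hr ÷ 0.3377193 mg/mL = 20.72727 mL/hr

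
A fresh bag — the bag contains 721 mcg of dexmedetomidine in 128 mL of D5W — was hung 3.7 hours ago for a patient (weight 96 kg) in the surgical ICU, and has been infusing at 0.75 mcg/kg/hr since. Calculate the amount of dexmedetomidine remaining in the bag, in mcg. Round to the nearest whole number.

455 mcg

Dose = 0.75 mcg/kg/hr × 96 kg = 72 mcg/hr
Concentration = 721 mcg ÷ 128 mL = 5.632812 mcg/mL
Rate = 72 mcg/hr ÷ 5.632812 mcg/mL = 12.78225 mL/hr
Volume infused = 12.78225 mL/hr × 3.7 hr = 47.29431 mL
Volume remaining = 128 − 47.29431 = 80.70569 mL
Drug remaining = 80.70569 mL × 5.632812 mcg/mL = 454.6 mcg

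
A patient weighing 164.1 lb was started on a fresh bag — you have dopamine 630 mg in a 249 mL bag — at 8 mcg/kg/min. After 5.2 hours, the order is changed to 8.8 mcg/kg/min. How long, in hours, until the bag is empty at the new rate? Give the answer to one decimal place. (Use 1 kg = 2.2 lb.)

Initial rate:
Weight = 164.1 lb ÷ 2.2 lb/kg = 74.59091 kg
Dose = 8 mcg/kg/min × 74.59091 kg = 596.7273 mcg/min
596.7273 mcg/min × 60 min/hr = 35803.64 mcg/hr
Concentration = 630 mg ÷ 249 mL = 2.53012 mg/mL = 2530.12 mcg/mL
Rate = 35803.64 mcg/hr ÷ 2530.12 mcg/mL = 14.15096 mL/hr
Volume infused so far = 14.15096 mL/hr × 5.2 hr = 73.585 mL
Volume remaining = 249 − 73.585 = 175.415 mL
New rate:
Dose = 8.8 mcg/kg/min × 74.59091 kg = 656.4 mcg/min
656.4 mcg/min × 60 min/hr = 39384 mcg/hr
Rate = 39384 mcg/hr ÷ 2530.12 mcg/mL = 15.56606 mL/hr
Time remaining = 175.415 mL ÷ 15.56606 mL/hr = 11.26907 hr

11.3 hours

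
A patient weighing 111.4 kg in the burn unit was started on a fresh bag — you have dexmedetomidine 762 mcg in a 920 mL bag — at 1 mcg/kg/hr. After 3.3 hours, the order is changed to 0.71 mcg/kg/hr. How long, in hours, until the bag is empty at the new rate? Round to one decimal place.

5.0 hours

Initial rate:
Dose = 1 mcg/kg/hr × 111.4 kg = 111.4 mcg/hr
Concentration = 762 mcg ÷ 920 mL = 0.8282609 mcg/mL
Rate = 111.4 mcg/hr ÷ 0.8282609 mcg/mL = 134.4987 mL/hr
Volume infused so far = 134.4987 mL/hr × 3.3 hr = 443.8457 mL
Volume remaining = 920 − 443.8457 = 476.1543 mL
New rate:
Dose = 0.71 mcg/kg/hr × 111.4 kg = 79.094 mcg/hr
Rate = 79.094 mcg/hr ÷ 0.8282609 mcg/mL = 95.49407 mL/hr
Time remaining = 476.1543 mL ÷ 95.49407 mL/hr = 4.986219 hr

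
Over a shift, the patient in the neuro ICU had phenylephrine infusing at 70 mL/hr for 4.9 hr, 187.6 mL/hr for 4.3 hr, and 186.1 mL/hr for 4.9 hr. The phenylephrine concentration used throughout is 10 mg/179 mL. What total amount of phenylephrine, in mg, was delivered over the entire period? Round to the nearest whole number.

Concentration = 10 mg ÷ 179 mL = 0.05586592 mg/mL
Stage 1: 70 mL/hr × 4.9 hr = 343 mL → 343 mL × 0.05586592 mg/mL = 19.16201 mg
Stage 2: 187.6 mL/hr × 4.3 hr = 806.68 mL → 806.68 mL × 0.05586592 mg/mL = 45.06592 mg
Stage 3: 186.1 mL/hr × 4.9 hr = 911.89 mL → 911.89 mL × 0.05586592 mg/mL = 50.94358 mg
Total = 19.16201 + 45.06592 + 50.94358 = 115.1715 mg

115 mg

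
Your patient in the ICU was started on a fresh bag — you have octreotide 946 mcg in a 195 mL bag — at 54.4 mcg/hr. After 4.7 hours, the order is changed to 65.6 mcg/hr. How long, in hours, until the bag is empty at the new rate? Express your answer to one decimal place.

10.5 hours

Initial rate:
Concentration = 946 mcg ÷ 195 mL = 4.851282 mcg/mL
Rate = 54.4 mcg/hr ÷ 4.851282 mcg/mL = 11.21353 mL/hr
Volume infused so far = 11.21353 mL/hr × 4.7 hr = 52.70359 mL
Volume remaining = 195 − 52.70359 = 142.2964 mL
New rate:
Rate = 65.6 mcg/hr ÷ 4.851282 mcg/mL = 13.5222 mL/hr
Time remaining = 142.2964 mL ÷ 13.5222 mL/hr = 10.52317 hr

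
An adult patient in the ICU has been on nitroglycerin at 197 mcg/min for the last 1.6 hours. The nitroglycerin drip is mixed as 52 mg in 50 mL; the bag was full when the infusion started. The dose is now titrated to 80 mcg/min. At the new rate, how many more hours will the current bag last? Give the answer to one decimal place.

Initial rate:
197 mcg/min × 60 min/hr = 11820 mcg/hr
Concentration = 52 mg ÷ 50 mL = 1.04 mg/mL = 1040 mcg/mL
Rate = 11820 mcg/hr ÷ 1040 mcg/mL = 11.36538 mL/hr
Volume infused so far = 11.36538 mL/hr × 1.6 hr = 18.18462 mL
Volume remaining = 50 − 18.18462 = 31.81538 mL
New rate:
80 mcg/min × 60 min/hr = 4800 mcg/hr
Rate = 4800 mcg/hr ÷ 1040 mcg/mL = 4.615385 mL/hr
Time remaining = 31.81538 mL ÷ 4.615385 mL/hr = 6.893333 hr

6.9 hours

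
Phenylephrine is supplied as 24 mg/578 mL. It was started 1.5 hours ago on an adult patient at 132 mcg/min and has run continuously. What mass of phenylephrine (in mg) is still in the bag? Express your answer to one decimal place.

12.1 mg

132 mcg/min × 60 min/hr = 7920 mcg/hr
Concentration = 24 mg ÷ 578 mL = 0.04152249 mg/mL = 41.52249 mcg/mL
Rate = 7920 mcg/hr ÷ 41.52249 mcg/mL = 190.74 mL/hr
Volume infused = 190.74 mL/hr × 1.5 hr = 286.11 mL
Volume remaining = 578 − 286.11 = 291.89 mL
Drug remaining = 291.89 mL × 41.52249 mcg/mL = 12120 mcg = 12.12 mg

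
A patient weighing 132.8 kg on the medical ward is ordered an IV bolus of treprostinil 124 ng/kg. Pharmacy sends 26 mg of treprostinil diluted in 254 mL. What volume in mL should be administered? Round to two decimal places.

Dose = 124 ng/kg × 132.8 kg = 16467.2 ng
Concentration = 26 mg ÷ 254 mL = 0.1023622 mg/mL = 102362.2 ng/mL
Volume = 16467.2 ng ÷ 102362.2 ng/mL = 0.1608719 mL

0.16 mL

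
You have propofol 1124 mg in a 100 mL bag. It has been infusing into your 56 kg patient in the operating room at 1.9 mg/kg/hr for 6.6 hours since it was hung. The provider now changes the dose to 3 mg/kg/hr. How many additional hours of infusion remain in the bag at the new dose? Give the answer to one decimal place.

2.5 hours

Initial rate:
Dose = 1.9 mg/kg/hr × 56 kg = 106.4 mg/hr
Concentration = 1124 mg ÷ 100 mL = 11.24 mg/mL
Rate = 106.4 mg/hr ÷ 11.24 mg/mL = 9.466192 mL/hr
Volume infused so far = 9.466192 mL/hr × 6.6 hr = 62.47687 mL
Volume remaining = 100 − 62.47687 = 37.52313 mL
New rate:
Dose = 3 mg/kg/hr × 56 kg = 168 mg/hr
Rate = 168 mg/hr ÷ 11.24 mg/mL = 14.94662 mL/hr
Time remaining = 37.52313 mL ÷ 14.94662 mL/hr = 2.510476 hr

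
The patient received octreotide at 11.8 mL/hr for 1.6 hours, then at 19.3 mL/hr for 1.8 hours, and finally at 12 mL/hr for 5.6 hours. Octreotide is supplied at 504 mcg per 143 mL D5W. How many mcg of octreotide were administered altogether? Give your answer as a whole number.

426 mcg

Concentration = 504 mcg ÷ 143 mL = 3.524476 mcg/mL
Stage 1: 11.8 mL/hr × 1.6 hr = 18.88 mL → 18.88 mL × 3.524476 mcg/mL = 66.5421 mcg
Stage 2: 19.3 mL/hr × 1.8 hr = 34.74 mL → 34.74 mL × 3.524476 mcg/mL = 122.4403 mcg
Stage 3: 12 mL/hr × 5.6 hr = 67.2 mL → 67.2 mL × 3.524476 mcg/mL = 236.8448 mcg
Total = 66.5421 + 122.4403 + 236.8448 = 425.8271 mcg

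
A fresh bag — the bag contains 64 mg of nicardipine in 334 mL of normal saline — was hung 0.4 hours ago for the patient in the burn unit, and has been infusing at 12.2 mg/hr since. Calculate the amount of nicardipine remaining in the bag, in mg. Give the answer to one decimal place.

Concentration = 64 mg ÷ 334 mL = 0.1916168 mg/mL
Rate = 12.2 mg/hr ÷ 0.1916168 mg/mL = 63.66875 mL/hr
Volume infused = 63.66875 mL/hr × 0.4 hr = 25.4675 mL
Volume remaining = 334 − 25.4675 = 308.5325 mL
Drug remaining = 308.5325 mL × 0.1916168 mg/mL = 59.12 mg

59.1 mg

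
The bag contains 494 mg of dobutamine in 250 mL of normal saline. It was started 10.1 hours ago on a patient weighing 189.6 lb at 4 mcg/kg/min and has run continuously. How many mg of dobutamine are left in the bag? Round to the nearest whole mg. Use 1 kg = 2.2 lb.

Weight = 189.6 lb ÷ 2.2 lb/kg = 86.18182 kg
Dose = 4 mcg/kg/min × 86.18182 kg = 344.7273 mcg/min
344.7273 mcg/min × 60 min/hr = 20683.64 mcg/hr
Concentration = 494 mg ÷ 250 mL = 1.976 mg/mL = 1976 mcg/mL
Rate = 20683.64 mcg/hr ÷ 1976 mcg/mL = 10.46743 mL/hr
Volume infused = 10.46743 mL/hr × 10.1 hr = 105.721 mL
Volume remaining = 250 − 105.721 = 144.279 mL
Drug remaining = 144.279 mL × 1976 mcg/mL = 285095.3 mcg = 285.0953 mg

285 mg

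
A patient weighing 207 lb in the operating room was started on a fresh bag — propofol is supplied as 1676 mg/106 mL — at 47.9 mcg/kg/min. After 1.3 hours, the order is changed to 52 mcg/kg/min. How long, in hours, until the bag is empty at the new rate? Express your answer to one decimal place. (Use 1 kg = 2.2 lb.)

Initial rate:
Weight = 207 lb ÷ 2.2 lb/kg = 94.09091 kg
Dose = 47.9 mcg/kg/min × 94.09091 kg = 4506.955 mcg/min
4506.955 mcg/min × 60 min/hr = 270417.3 mcg/hr
Concentration = 1676 mg ÷ 106 mL = 15.81132 mg/mL = 15811.32 mcg/mL
Rate = 270417.3 mcg/hr ÷ 15811.32 mcg/mL = 17.10276 mL/hr
Volume infused so far = 17.10276 mL/hr × 1.3 hr = 22.23359 mL
Volume remaining = 106 − 22.23359 = 83.76641 mL
New rate:
Dose = 52 mcg/kg/min × 94.09091 kg = 4892.727 mcg/min
4892.727 mcg/min × 60 min/hr = 293563.6 mcg/hr
Rate = 293563.6 mcg/hr ÷ 15811.32 mcg/mL = 18.56667 mL/hr
Time remaining = 83.76641 mL ÷ 18.56667 mL/hr = 4.511654 hr

4.5 hours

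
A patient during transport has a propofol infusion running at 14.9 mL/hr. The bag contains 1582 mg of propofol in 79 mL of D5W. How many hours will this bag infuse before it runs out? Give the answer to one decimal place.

Duration = 79 mL ÷ 14.9 mL/hr = 5.302013 hr

5.3 hours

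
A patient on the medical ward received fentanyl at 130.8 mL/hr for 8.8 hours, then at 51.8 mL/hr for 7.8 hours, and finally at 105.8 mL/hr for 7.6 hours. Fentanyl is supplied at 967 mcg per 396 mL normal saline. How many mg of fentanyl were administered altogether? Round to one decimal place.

Concentration = 967 mcg ÷ 396 mL = 2.441919 mcg/mL
Stage 1: 130.8 mL/hr × 8.8 hr = 1151.04 mL → 1151.04 mL × 2.441919 mcg/mL = 2810.747 mcg
Stage 2: 51.8 mL/hr × 7.8 hr = 404.04 mL → 404.04 mL × 2.441919 mcg/mL = 986.633 mcg
Stage 3: 105.8 mL/hr × 7.6 hr = 804.08 mL → 804.08 mL × 2.441919 mcg/mL = 1963.498 mcg
Total = 2810.747 + 986.633 + 1963.498 = 5760.878 mcg = 5.760878 mg

5.8 mg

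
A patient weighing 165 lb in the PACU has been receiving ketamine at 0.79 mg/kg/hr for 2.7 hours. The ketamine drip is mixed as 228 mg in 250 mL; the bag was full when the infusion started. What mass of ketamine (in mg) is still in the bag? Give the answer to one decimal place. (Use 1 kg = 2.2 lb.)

Weight = 165 lb ÷ 2.2 lb/kg = 75 kg
Dose = 0.79 mg/kg/hr × 75 kg = 59.25 mg/hr
Concentration = 228 mg ÷ 250 mL = 0.912 mg/mL
Rate = 59.25 mg/hr ÷ 0.912 mg/mL = 64.96711 mL/hr
Volume infused = 64.96711 mL/hr × 2.7 hr = 175.4112 mL
Volume remaining = 250 − 175.4112 = 74.58882 mL
Drug remaining = 74.58882 mL × 0.912 mg/mL = 68.025 mg

68.0 mg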